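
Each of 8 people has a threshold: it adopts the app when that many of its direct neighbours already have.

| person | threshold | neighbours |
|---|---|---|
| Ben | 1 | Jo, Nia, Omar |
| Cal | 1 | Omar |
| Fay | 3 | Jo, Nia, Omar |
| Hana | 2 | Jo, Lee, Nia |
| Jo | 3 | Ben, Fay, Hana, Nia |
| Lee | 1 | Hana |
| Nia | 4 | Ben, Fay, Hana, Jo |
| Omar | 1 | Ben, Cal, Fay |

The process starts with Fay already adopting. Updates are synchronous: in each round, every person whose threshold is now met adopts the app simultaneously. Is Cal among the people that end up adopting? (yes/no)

Round 1 — Fay adopts the app (initial).
Round 2 — checking thresholds:
  Jo: 1 of 4 neighbours < 3, holds.
  Nia: 1 of 4 neighbours < 4, holds.
  Omar: 1 of 3 neighbours ≥ 1, adopts the app.
Round 3 — checking thresholds:
  Ben: 1 of 3 neighbours ≥ 1, adopts the app.
  Cal: 1 of 1 neighbours ≥ 1, adopts the app.
  Jo: 1 of 4 neighbours < 3, holds.
  Nia: 1 of 4 neighbours < 4, holds.
Round 4 — no new adoptions; cascade stops.

yes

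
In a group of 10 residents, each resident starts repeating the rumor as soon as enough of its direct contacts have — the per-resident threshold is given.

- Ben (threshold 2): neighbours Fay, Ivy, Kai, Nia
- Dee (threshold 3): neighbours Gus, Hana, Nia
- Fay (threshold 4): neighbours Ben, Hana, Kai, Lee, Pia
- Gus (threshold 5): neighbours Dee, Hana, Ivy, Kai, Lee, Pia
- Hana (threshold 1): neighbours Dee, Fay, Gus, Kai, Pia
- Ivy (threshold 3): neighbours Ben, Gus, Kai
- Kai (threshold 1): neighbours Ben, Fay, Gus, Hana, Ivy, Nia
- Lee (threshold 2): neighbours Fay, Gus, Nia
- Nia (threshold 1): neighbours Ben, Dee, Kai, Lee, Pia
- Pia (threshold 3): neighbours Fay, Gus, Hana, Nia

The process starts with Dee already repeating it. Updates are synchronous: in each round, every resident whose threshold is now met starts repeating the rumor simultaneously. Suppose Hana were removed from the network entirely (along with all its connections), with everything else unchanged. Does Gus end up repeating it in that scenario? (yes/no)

With Hana removed:
Round 1 — Dee starts repeating the rumor (initial).
Round 2 — checking thresholds:
  Gus: 1 of 5 neighbours < 5, holds.
  Nia: 1 of 5 neighbours ≥ 1, starts repeating the rumor.
Round 3 — checking thresholds:
  Ben: 1 of 4 neighbours < 2, holds.
  Gus: 1 of 5 neighbours < 5, holds.
  Kai: 1 of 5 neighbours ≥ 1, starts repeating the rumor.
  Lee: 1 of 3 neighbours < 2, holds.
  Pia: 1 of 3 neighbours < 3, holds.
Round 4 — checking thresholds:
  Ben: 2 of 4 neighbours ≥ 2, starts repeating the rumor.
  Fay: 1 of 4 neighbours < 4, holds.
  Gus: 2 of 5 neighbours < 5, holds.
  Ivy: 1 of 3 neighbours < 3, holds.
  Lee: 1 of 3 neighbours < 2, holds.
  Pia: 1 of 3 neighbours < 3, holds.
Round 5 — no new spreads; cascade stops.

no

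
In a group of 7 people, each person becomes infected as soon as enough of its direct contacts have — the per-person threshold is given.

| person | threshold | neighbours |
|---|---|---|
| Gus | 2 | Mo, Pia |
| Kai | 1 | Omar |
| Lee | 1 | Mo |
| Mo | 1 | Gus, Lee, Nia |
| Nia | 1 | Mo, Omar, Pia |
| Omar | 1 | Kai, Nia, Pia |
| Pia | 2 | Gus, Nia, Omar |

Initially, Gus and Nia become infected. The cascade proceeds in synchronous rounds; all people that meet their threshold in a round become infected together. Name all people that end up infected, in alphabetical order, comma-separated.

Round 1 — Gus, Nia become infected (initial).
Round 2 — checking thresholds:
  Mo: 2 of 3 neighbours ≥ 1, becomes infected.
  Omar: 1 of 3 neighbours ≥ 1, becomes infected.
  Pia: 2 of 3 neighbours ≥ 2, becomes infected.
Round 3 — checking thresholds:
  Kai: 1 of 1 neighbours ≥ 1, becomes infected.
  Lee: 1 of 1 neighbours ≥ 1, becomes infected.
Round 4 — no new infections; cascade stops.

Gus, Kai, Lee, Mo, Nia, Omar, Pia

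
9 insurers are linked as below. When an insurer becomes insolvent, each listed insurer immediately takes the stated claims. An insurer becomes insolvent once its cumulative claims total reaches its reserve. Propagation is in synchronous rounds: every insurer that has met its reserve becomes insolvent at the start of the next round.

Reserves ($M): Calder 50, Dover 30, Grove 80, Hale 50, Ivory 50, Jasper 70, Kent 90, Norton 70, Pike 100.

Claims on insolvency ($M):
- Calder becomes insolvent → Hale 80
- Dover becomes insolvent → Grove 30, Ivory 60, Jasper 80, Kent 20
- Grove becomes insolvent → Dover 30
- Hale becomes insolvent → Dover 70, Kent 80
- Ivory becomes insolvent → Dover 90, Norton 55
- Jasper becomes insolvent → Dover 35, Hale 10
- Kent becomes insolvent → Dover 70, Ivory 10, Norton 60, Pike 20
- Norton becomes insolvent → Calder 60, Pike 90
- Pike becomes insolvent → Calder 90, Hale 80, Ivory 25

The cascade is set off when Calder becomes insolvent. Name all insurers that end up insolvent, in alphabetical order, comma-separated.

Round 1 — Calder becomes insolvent (initial).
  Hale: +80 → 80 ≥ 50
Round 2 — Hale becomes insolvent.
  Dover: +70 → 70 ≥ 30
  Kent: +80 → 80 < 90
Round 3 — Dover becomes insolvent.
  Grove: +30 → 30 < 80
  Ivory: +60 → 60 ≥ 50
  Jasper: +80 → 80 ≥ 70
  Kent: +20 → 100 ≥ 90
Round 4 — Ivory, Jasper, Kent become insolvent.
  Norton: +55+60 → 115 ≥ 70
  Pike: +20 → 20 < 100
Round 5 — Norton becomes insolvent.
  Pike: +90 → 110 ≥ 100
Round 6 — Pike becomes insolvent.
No further insolvencies.

Calder, Dover, Hale, Ivory, Jasper, Kent, Norton, Pike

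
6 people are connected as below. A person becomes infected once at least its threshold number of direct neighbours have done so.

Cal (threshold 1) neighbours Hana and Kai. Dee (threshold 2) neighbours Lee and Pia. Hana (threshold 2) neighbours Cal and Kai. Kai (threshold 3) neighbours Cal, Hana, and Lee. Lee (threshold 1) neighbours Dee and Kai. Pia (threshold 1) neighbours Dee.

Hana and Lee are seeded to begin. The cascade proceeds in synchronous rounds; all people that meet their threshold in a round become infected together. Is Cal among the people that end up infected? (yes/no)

yes

Round 1 — Hana, Lee become infected (initial).
Round 2 — checking thresholds:
  Cal: 1 of 2 neighbours ≥ 1, becomes infected.
  Dee: 1 of 2 neighbours < 2, not yet.
  Kai: 2 of 3 neighbours < 3, not yet.
Round 3 — checking thresholds:
  Dee: 1 of 2 neighbours < 2, not yet.
  Kai: 3 of 3 neighbours ≥ 3, becomes infected.
Round 4 — no new infections; cascade stops.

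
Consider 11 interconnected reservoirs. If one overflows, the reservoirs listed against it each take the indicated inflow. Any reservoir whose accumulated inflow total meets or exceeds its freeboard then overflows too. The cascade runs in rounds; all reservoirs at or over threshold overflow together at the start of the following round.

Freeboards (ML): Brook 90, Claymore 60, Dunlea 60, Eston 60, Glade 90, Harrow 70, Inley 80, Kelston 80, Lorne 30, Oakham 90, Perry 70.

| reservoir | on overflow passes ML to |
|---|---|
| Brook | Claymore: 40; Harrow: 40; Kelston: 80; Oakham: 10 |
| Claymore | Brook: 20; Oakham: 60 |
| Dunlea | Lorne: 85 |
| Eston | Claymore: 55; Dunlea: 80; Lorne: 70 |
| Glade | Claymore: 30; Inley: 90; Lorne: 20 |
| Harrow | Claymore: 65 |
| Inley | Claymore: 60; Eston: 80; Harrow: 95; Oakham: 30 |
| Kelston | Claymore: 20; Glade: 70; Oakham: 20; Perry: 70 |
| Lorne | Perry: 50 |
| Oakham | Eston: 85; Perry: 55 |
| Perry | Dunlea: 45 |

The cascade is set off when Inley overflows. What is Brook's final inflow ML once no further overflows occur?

20

Round 1 — Inley overflows (initial).
  Claymore: +60 → 60 ≥ 60
  Eston: +80 → 80 ≥ 60
  Harrow: +95 → 95 ≥ 70
  Oakham: +30 → 30 < 90
Round 2 — Claymore, Eston, Harrow overflow.
  Brook: +20 → 20 < 90
  Dunlea: +80 → 80 ≥ 60
  Lorne: +70 → 70 ≥ 30
  Oakham: +60 → 90 ≥ 90
Round 3 — Dunlea, Lorne, Oakham overflow.
  Perry: +50+55 → 105 ≥ 70
Round 4 — Perry overflows.
No further overflows.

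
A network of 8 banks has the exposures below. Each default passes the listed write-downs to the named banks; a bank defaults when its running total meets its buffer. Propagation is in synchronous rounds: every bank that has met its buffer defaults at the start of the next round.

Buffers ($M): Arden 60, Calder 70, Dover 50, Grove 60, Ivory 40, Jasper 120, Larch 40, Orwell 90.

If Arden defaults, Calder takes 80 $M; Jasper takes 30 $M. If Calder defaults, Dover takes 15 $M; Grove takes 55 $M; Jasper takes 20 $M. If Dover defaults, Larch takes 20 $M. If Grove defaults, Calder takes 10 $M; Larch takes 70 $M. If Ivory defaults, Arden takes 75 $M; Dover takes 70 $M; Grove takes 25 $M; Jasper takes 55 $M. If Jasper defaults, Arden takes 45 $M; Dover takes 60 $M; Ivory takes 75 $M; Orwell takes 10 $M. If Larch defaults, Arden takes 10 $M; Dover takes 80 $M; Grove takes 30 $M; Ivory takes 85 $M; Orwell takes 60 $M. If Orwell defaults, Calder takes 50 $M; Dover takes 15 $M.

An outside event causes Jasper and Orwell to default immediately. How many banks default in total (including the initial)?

8

Round 1 — Jasper, Orwell default (initial).
  Arden: +45 → 45 < 60
  Calder: +50 → 50 < 70
  Dover: +60+15 → 75 ≥ 50
  Ivory: +75 → 75 ≥ 40
Round 2 — Dover, Ivory default.
  Arden: +75 → 120 ≥ 60
  Grove: +25 → 25 < 60
  Larch: +20 → 20 < 40
Round 3 — Arden defaults.
  Calder: +80 → 130 ≥ 70
Round 4 — Calder defaults.
  Grove: +55 → 80 ≥ 60
Round 5 — Grove defaults.
  Larch: +70 → 90 ≥ 40
Round 6 — Larch defaults.
No further defaults.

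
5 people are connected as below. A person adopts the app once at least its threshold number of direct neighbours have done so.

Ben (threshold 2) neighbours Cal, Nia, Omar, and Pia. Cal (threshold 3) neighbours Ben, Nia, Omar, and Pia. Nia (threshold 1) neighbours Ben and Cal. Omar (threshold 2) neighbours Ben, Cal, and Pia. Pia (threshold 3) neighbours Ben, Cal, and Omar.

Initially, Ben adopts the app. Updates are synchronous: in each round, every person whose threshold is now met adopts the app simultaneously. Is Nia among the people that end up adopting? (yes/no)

Round 1 — Ben adopts the app (initial).
Round 2 — checking thresholds:
  Cal: 1 of 4 neighbours < 3, not yet.
  Nia: 1 of 2 neighbours ≥ 1, adopts the app.
  Omar: 1 of 3 neighbours < 2, not yet.
  Pia: 1 of 3 neighbours < 3, not yet.
Round 3 — no new adoptions; cascade stops.

yes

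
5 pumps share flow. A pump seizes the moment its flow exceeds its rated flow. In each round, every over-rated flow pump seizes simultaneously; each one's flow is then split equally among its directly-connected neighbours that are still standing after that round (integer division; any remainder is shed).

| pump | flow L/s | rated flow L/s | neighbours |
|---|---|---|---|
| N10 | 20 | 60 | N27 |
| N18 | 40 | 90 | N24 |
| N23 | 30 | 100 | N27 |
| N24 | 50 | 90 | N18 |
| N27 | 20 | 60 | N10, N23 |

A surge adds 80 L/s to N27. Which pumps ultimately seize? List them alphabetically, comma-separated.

N10, N27

Round 1 — N27 at 100 > 60. N27 seizes.
  N27 sheds 100 L/s to N10, N23: 50 each.
    N10: 20+50 = 70 > 60
    N23: 30+50 = 80 ≤ 100
Round 2 — N10 seizes.
  N10 sheds 70 L/s: no online neighbours, lost.
No further seizures.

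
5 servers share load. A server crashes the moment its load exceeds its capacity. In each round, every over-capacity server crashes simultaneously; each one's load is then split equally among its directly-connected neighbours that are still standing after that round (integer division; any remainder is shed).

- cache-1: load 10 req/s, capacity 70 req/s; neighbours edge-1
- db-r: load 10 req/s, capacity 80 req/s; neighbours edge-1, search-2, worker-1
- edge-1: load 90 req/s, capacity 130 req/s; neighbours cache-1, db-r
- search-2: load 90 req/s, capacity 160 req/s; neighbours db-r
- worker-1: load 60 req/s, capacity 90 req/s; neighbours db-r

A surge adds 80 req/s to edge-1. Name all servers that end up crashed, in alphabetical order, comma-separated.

Round 1 — edge-1 at 170 > 130. edge-1 crashes.
  edge-1 sheds 170 req/s to cache-1, db-r: 85 each.
    cache-1: 10+85 = 95 > 70
    db-r: 10+85 = 95 > 80
Round 2 — cache-1, db-r crash.
  cache-1 sheds 95 req/s: no online neighbours, lost.
  db-r sheds 95 req/s to search-2, worker-1: 47 each (1 lost).
    search-2: 90+47 = 137 ≤ 160
    worker-1: 60+47 = 107 > 90
Round 3 — worker-1 crashes.
  worker-1 sheds 107 req/s: no online neighbours, lost.
No further crashes.

cache-1, db-r, edge-1, worker-1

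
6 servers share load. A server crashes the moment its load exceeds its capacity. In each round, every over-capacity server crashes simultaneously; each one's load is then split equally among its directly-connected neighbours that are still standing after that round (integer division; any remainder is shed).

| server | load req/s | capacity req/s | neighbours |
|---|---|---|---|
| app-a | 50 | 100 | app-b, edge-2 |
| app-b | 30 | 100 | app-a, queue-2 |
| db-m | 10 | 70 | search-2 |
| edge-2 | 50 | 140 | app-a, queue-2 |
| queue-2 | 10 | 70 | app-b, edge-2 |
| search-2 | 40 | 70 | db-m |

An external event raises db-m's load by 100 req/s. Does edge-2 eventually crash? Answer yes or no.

Round 1 — db-m at 110 > 70. db-m crashes.
  db-m sheds 110 req/s to search-2: 110 each.
    search-2: 40+110 = 150 > 70
Round 2 — search-2 crashes.
  search-2 sheds 150 req/s: no online neighbours, lost.
No further crashes.

no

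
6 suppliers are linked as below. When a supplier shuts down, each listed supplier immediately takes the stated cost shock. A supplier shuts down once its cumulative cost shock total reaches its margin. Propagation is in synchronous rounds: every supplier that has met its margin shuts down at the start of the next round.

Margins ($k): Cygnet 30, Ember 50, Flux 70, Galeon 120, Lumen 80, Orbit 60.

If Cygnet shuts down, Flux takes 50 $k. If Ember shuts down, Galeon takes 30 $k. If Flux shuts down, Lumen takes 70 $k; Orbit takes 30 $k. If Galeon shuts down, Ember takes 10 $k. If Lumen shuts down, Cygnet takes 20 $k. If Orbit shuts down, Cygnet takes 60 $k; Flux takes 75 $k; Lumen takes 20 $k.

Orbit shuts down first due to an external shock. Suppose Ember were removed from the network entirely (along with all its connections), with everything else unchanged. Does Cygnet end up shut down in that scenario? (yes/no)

yes

With Ember removed:
Round 1 — Orbit shuts down (initial).
  Cygnet: +60 → 60 ≥ 30
  Flux: +75 → 75 ≥ 70
  Lumen: +20 → 20 < 80
Round 2 — Cygnet, Flux shut down.
  Lumen: +70 → 90 ≥ 80
Round 3 — Lumen shuts down.
No further shutdowns.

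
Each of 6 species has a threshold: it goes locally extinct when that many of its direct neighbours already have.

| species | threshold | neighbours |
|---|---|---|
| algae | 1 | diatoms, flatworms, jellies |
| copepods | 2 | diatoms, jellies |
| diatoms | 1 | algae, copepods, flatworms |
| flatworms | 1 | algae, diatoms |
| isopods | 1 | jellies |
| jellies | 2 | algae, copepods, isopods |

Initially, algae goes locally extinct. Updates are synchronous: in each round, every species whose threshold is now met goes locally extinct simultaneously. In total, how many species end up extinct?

Round 1 — algae goes locally extinct (initial).
Round 2 — checking thresholds:
  diatoms: 1 of 3 neighbours ≥ 1, goes locally extinct.
  flatworms: 1 of 2 neighbours ≥ 1, goes locally extinct.
  jellies: 1 of 3 neighbours < 2, not yet.
Round 3 — no new extinctions; cascade stops.

3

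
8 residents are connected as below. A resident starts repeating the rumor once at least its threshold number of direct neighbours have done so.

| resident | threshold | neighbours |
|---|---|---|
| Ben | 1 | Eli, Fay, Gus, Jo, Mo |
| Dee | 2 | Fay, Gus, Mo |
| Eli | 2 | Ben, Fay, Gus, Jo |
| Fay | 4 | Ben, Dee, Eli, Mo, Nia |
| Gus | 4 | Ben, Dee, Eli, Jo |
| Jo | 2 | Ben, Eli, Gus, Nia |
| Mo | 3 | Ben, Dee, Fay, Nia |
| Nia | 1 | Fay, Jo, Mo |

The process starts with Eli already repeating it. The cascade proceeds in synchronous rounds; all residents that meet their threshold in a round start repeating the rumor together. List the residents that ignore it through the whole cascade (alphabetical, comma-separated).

Round 1 — Eli starts repeating the rumor (initial).
Round 2 — checking thresholds:
  Ben: 1 of 5 neighbours ≥ 1, starts repeating the rumor.
  Fay: 1 of 5 neighbours < 4, holds.
  Gus: 1 of 4 neighbours < 4, holds.
  Jo: 1 of 4 neighbours < 2, holds.
Round 3 — checking thresholds:
  Fay: 2 of 5 neighbours < 4, holds.
  Gus: 2 of 4 neighbours < 4, holds.
  Jo: 2 of 4 neighbours ≥ 2, starts repeating the rumor.
  Mo: 1 of 4 neighbours < 3, holds.
Round 4 — checking thresholds:
  Fay: 2 of 5 neighbours < 4, holds.
  Gus: 3 of 4 neighbours < 4, holds.
  Mo: 1 of 4 neighbours < 3, holds.
  Nia: 1 of 3 neighbours ≥ 1, starts repeating the rumor.
Round 5 — no new spreads; cascade stops.

Dee, Fay, Gus, Mo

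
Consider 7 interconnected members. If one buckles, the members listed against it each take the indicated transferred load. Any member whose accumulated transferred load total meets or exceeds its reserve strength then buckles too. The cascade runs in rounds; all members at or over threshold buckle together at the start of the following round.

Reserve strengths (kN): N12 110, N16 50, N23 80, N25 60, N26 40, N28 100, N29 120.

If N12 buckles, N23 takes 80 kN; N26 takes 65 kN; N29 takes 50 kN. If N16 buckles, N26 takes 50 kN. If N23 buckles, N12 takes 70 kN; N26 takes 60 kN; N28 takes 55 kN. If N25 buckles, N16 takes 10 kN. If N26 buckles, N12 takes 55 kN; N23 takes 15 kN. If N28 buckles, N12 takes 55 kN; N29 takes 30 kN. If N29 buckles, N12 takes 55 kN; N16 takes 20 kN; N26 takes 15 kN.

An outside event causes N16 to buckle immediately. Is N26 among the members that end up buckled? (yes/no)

yes

Round 1 — N16 buckles (initial).
  N26: +50 → 50 ≥ 40
Round 2 — N26 buckles.
  N12: +55 → 55 < 110
  N23: +15 → 15 < 80
No further bucklings.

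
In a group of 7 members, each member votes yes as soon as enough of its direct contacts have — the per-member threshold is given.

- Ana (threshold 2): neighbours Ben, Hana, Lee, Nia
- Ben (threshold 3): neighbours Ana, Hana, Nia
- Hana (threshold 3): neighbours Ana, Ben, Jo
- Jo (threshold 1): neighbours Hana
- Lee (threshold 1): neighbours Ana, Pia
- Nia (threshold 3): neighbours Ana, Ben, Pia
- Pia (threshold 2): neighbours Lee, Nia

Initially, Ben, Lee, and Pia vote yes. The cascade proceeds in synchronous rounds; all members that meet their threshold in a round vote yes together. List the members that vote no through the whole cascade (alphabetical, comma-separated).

Round 1 — Ben, Lee, Pia vote yes (initial).
Round 2 — checking thresholds:
  Ana: 2 of 4 neighbours ≥ 2, votes yes.
  Hana: 1 of 3 neighbours < 3, not yet.
  Nia: 2 of 3 neighbours < 3, not yet.
Round 3 — checking thresholds:
  Hana: 2 of 3 neighbours < 3, not yet.
  Nia: 3 of 3 neighbours ≥ 3, votes yes.
Round 4 — no new yes votes; cascade stops.

Hana, Jo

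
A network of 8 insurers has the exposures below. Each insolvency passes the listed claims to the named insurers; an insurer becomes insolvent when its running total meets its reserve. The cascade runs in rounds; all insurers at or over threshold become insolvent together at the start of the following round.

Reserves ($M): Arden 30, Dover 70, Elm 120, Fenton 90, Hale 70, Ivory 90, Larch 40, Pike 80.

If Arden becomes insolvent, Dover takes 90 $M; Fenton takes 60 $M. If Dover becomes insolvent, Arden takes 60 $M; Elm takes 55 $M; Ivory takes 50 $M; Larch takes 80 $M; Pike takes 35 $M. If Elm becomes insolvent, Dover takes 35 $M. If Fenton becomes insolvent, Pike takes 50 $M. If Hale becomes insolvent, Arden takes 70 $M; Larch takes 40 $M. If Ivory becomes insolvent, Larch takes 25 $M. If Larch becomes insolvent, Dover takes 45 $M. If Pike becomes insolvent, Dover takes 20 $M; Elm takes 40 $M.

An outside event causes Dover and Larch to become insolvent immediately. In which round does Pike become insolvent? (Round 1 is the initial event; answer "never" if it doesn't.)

Round 1 — Dover, Larch become insolvent (initial).
  Arden: +60 → 60 ≥ 30
  Elm: +55 → 55 < 120
  Ivory: +50 → 50 < 90
  Pike: +35 → 35 < 80
Round 2 — Arden becomes insolvent.
  Fenton: +60 → 60 < 90
No further insolvencies.

never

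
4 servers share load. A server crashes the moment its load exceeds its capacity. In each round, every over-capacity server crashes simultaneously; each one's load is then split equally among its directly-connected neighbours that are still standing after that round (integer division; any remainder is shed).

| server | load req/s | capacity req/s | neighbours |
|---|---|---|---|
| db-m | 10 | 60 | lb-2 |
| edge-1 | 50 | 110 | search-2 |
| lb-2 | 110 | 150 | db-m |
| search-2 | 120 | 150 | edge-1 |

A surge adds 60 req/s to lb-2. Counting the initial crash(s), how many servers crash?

Round 1 — lb-2 at 170 > 150. lb-2 crashes.
  lb-2 sheds 170 req/s to db-m: 170 each.
    db-m: 10+170 = 180 > 60
Round 2 — db-m crashes.
  db-m sheds 180 req/s: no online neighbours, lost.
No further crashes.

2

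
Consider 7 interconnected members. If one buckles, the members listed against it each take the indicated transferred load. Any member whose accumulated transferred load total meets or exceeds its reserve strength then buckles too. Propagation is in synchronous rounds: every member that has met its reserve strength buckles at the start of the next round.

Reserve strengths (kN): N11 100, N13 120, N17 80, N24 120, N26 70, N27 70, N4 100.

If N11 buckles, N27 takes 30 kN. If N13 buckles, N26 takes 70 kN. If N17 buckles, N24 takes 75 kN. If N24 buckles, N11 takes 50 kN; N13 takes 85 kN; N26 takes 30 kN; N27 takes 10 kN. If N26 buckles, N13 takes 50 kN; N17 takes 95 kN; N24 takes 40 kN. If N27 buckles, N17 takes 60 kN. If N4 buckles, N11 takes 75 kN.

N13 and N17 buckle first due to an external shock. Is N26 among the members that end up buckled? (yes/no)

Round 1 — N13, N17 buckle (initial).
  N24: +75 → 75 < 120
  N26: +70 → 70 ≥ 70
Round 2 — N26 buckles.
  N24: +40 → 115 < 120
No further bucklings.

yes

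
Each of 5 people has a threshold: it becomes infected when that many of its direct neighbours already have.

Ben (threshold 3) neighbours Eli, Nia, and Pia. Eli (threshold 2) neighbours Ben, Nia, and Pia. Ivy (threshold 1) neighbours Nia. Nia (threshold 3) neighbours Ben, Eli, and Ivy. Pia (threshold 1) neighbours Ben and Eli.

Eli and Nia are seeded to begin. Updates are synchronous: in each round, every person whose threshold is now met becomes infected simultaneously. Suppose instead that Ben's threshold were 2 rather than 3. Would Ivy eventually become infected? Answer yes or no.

yes

With Ben's threshold at 2:
Round 1 — Eli, Nia become infected (initial).
Round 2 — checking thresholds:
  Ben: 2 of 3 neighbours ≥ 2, becomes infected.
  Ivy: 1 of 1 neighbours ≥ 1, becomes infected.
  Pia: 1 of 2 neighbours ≥ 1, becomes infected.
Round 3 — no new infections; cascade stops.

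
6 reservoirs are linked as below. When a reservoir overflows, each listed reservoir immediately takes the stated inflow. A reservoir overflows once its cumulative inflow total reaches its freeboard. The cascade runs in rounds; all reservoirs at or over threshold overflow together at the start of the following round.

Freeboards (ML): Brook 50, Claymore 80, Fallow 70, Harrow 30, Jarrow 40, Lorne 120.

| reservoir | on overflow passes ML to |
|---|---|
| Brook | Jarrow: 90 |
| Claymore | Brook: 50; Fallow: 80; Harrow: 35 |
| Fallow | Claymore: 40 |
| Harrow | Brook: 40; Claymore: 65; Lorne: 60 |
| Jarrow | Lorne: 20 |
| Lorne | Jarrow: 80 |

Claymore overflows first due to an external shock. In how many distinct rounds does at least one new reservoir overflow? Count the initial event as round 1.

3

Round 1 — Claymore overflows (initial).
  Brook: +50 → 50 ≥ 50
  Fallow: +80 → 80 ≥ 70
  Harrow: +35 → 35 ≥ 30
Round 2 — Brook, Fallow, Harrow overflow.
  Jarrow: +90 → 90 ≥ 40
  Lorne: +60 → 60 < 120
Round 3 — Jarrow overflows.
  Lorne: +20 → 80 < 120
No further overflows.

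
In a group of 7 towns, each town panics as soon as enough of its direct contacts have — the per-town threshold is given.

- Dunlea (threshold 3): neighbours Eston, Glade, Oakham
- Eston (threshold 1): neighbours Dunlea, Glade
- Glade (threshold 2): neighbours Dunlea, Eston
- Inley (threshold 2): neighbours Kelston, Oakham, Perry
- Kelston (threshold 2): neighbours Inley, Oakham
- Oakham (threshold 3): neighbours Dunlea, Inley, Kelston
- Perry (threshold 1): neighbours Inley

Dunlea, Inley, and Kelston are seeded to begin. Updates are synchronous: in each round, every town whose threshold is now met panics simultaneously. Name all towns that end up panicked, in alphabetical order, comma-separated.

Round 1 — Dunlea, Inley, Kelston panic (initial).
Round 2 — checking thresholds:
  Eston: 1 of 2 neighbours ≥ 1, panics.
  Glade: 1 of 2 neighbours < 2, holds.
  Oakham: 3 of 3 neighbours ≥ 3, panics.
  Perry: 1 of 1 neighbours ≥ 1, panics.
Round 3 — checking thresholds:
  Glade: 2 of 2 neighbours ≥ 2, panics.
Round 4 — no new panics; cascade stops.

Dunlea, Eston, Glade, Inley, Kelston, Oakham, Perry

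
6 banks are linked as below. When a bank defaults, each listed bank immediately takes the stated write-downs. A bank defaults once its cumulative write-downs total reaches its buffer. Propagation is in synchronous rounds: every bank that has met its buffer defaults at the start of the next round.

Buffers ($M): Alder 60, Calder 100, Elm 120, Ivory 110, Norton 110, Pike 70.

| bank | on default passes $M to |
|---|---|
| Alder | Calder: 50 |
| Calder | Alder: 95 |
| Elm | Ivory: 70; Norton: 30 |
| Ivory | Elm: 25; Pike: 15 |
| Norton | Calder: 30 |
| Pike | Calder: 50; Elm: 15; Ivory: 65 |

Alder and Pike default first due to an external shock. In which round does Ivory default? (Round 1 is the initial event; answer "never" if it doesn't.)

Round 1 — Alder, Pike default (initial).
  Calder: +50+50 → 100 ≥ 100
  Elm: +15 → 15 < 120
  Ivory: +65 → 65 < 110
Round 2 — Calder defaults.
No further defaults.

never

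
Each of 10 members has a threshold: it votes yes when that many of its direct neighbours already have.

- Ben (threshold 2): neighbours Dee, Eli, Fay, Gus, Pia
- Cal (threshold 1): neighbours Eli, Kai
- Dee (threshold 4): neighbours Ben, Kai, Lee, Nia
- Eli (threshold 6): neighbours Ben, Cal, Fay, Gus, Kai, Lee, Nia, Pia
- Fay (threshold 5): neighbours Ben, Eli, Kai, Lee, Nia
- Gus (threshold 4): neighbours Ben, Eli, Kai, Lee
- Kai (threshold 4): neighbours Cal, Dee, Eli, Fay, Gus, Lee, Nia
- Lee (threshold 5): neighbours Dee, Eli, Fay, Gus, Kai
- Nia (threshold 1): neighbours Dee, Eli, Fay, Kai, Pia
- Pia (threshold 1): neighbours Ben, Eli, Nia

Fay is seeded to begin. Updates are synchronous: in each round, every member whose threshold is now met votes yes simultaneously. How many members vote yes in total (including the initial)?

4

Round 1 — Fay votes yes (initial).
Round 2 — checking thresholds:
  Ben: 1 of 5 neighbours < 2, not yet.
  Eli: 1 of 8 neighbours < 6, not yet.
  Kai: 1 of 7 neighbours < 4, not yet.
  Lee: 1 of 5 neighbours < 5, not yet.
  Nia: 1 of 5 neighbours ≥ 1, votes yes.
Round 3 — checking thresholds:
  Ben: 1 of 5 neighbours < 2, not yet.
  Dee: 1 of 4 neighbours < 4, not yet.
  Eli: 2 of 8 neighbours < 6, not yet.
  Kai: 2 of 7 neighbours < 4, not yet.
  Lee: 1 of 5 neighbours < 5, not yet.
  Pia: 1 of 3 neighbours ≥ 1, votes yes.
Round 4 — checking thresholds:
  Ben: 2 of 5 neighbours ≥ 2, votes yes.
  Dee: 1 of 4 neighbours < 4, not yet.
  Eli: 3 of 8 neighbours < 6, not yet.
  Kai: 2 of 7 neighbours < 4, not yet.
  Lee: 1 of 5 neighbours < 5, not yet.
Round 5 — no new yes votes; cascade stops.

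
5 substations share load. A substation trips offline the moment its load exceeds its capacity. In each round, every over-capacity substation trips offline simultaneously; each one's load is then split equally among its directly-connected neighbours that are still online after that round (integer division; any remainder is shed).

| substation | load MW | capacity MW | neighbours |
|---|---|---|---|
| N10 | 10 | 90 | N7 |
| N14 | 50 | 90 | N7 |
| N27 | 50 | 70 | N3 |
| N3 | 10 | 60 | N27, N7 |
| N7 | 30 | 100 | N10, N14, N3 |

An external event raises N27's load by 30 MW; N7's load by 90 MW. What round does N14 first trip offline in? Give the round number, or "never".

never

Round 1 — N27 at 80 > 70; N7 at 120 > 100. N27, N7 trip offline.
  N27 sheds 80 MW to N3: 80 each.
    N3: 10+80 = 90 > 60
  N7 sheds 120 MW to N10, N14, N3: 40 each.
    N10: 10+40 = 50 ≤ 90
    N14: 50+40 = 90 ≤ 90
    N3: 90+40 = 130 > 60
Round 2 — N3 trips offline.
  N3 sheds 130 MW: no online neighbours, lost.
No further trips.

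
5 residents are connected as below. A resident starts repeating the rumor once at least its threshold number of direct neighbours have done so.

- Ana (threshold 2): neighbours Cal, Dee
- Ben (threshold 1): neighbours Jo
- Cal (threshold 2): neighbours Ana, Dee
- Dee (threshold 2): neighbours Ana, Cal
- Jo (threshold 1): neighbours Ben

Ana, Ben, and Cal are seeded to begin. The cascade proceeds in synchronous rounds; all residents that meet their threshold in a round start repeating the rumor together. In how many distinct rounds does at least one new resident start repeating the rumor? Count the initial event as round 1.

Round 1 — Ana, Ben, Cal start repeating the rumor (initial).
Round 2 — checking thresholds:
  Dee: 2 of 2 neighbours ≥ 2, starts repeating the rumor.
  Jo: 1 of 1 neighbours ≥ 1, starts repeating the rumor.
Round 3 — no new spreads; cascade stops.

2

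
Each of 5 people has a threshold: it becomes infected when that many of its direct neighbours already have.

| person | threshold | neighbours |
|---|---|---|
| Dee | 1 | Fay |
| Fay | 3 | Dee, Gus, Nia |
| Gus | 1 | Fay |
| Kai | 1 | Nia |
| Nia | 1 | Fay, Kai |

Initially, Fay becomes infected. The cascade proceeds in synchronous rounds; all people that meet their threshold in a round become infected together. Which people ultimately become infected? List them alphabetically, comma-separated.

Dee, Fay, Gus, Kai, Nia

Round 1 — Fay becomes infected (initial).
Round 2 — checking thresholds:
  Dee: 1 of 1 neighbours ≥ 1, becomes infected.
  Gus: 1 of 1 neighbours ≥ 1, becomes infected.
  Nia: 1 of 2 neighbours ≥ 1, becomes infected.
Round 3 — checking thresholds:
  Kai: 1 of 1 neighbours ≥ 1, becomes infected.
Round 4 — no new infections; cascade stops.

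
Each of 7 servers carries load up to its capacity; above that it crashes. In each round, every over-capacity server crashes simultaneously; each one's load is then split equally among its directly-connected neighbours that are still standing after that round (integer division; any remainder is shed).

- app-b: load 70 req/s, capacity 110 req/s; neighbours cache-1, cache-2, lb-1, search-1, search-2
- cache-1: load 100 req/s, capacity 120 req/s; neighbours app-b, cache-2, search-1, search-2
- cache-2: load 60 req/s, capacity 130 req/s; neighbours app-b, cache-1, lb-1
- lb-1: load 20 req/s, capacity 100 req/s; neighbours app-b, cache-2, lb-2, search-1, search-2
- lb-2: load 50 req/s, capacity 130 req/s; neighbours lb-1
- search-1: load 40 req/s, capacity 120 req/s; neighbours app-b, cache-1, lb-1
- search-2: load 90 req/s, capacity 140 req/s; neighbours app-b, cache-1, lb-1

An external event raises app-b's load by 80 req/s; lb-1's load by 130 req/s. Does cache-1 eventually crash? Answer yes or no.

Round 1 — app-b at 150 > 110; lb-1 at 150 > 100. app-b, lb-1 crash.
  app-b sheds 150 req/s to cache-1, cache-2, search-1, search-2: 37 each (2 lost).
    cache-1: 100+37 = 137 > 120
    cache-2: 60+37 = 97 ≤ 130
    search-1: 40+37 = 77 ≤ 120
    search-2: 90+37 = 127 ≤ 140
  lb-1 sheds 150 req/s to cache-2, lb-2, search-1, search-2: 37 each (2 lost).
    cache-2: 97+37 = 134 > 130
    lb-2: 50+37 = 87 ≤ 130
    search-1: 77+37 = 114 ≤ 120
    search-2: 127+37 = 164 > 140
Round 2 — cache-1, cache-2, search-2 crash.
  cache-1 sheds 137 req/s to search-1: 137 each.
    search-1: 114+137 = 251 > 120
  cache-2 sheds 134 req/s: no online neighbours, lost.
  search-2 sheds 164 req/s: no online neighbours, lost.
Round 3 — search-1 crashes.
  search-1 sheds 251 req/s: no online neighbours, lost.
No further crashes.

yes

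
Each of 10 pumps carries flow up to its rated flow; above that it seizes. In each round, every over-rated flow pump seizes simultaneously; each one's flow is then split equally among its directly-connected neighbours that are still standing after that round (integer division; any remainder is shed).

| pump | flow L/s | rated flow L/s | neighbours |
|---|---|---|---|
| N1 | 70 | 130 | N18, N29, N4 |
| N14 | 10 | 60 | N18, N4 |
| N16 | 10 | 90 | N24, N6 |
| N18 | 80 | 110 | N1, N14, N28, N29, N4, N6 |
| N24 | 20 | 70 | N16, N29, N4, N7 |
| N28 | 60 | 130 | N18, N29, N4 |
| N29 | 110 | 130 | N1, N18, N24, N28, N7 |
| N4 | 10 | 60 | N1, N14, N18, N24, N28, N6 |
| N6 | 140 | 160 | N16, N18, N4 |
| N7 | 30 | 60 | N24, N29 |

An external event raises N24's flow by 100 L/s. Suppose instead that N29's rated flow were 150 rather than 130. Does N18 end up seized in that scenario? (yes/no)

With N29's rated flow at 150:
Round 1 — N24 at 120 > 70. N24 seizes.
  N24 sheds 120 L/s to N16, N29, N4, N7: 30 each.
    N16: 10+30 = 40 ≤ 90
    N29: 110+30 = 140 ≤ 150
    N4: 10+30 = 40 ≤ 60
    N7: 30+30 = 60 ≤ 60
No further seizures.

no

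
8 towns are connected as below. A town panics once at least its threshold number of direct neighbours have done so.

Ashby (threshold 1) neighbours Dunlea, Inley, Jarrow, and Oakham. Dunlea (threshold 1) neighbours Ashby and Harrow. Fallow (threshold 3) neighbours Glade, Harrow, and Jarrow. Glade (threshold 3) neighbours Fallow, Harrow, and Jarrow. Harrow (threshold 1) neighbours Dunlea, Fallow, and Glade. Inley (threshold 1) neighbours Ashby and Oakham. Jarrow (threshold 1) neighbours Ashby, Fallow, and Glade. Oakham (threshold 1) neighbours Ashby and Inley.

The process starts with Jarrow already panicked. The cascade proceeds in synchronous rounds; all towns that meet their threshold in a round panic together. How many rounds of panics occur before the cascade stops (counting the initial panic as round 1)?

Round 1 — Jarrow panics (initial).
Round 2 — checking thresholds:
  Ashby: 1 of 4 neighbours ≥ 1, panics.
  Fallow: 1 of 3 neighbours < 3, not yet.
  Glade: 1 of 3 neighbours < 3, not yet.
Round 3 — checking thresholds:
  Dunlea: 1 of 2 neighbours ≥ 1, panics.
  Fallow: 1 of 3 neighbours < 3, not yet.
  Glade: 1 of 3 neighbours < 3, not yet.
  Inley: 1 of 2 neighbours ≥ 1, panics.
  Oakham: 1 of 2 neighbours ≥ 1, panics.
Round 4 — checking thresholds:
  Fallow: 1 of 3 neighbours < 3, not yet.
  Glade: 1 of 3 neighbours < 3, not yet.
  Harrow: 1 of 3 neighbours ≥ 1, panics.
Round 5 — no new panics; cascade stops.

4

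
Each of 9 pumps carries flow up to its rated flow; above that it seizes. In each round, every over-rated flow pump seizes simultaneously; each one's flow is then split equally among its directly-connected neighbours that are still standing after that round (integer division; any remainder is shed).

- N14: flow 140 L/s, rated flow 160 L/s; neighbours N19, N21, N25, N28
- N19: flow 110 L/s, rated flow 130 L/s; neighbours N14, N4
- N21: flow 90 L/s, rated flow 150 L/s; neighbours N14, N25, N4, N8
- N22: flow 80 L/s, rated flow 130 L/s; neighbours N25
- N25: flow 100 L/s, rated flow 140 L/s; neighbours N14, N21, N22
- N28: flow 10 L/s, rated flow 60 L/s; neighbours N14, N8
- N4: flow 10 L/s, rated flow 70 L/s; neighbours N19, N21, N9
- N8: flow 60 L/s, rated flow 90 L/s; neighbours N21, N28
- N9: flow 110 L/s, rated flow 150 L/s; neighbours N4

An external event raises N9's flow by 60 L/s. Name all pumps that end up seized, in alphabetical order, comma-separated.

Round 1 — N9 at 170 > 150. N9 seizes.
  N9 sheds 170 L/s to N4: 170 each.
    N4: 10+170 = 180 > 70
Round 2 — N4 seizes.
  N4 sheds 180 L/s to N19, N21: 90 each.
    N19: 110+90 = 200 > 130
    N21: 90+90 = 180 > 150
Round 3 — N19, N21 seize.
  N19 sheds 200 L/s to N14: 200 each.
    N14: 140+200 = 340 > 160
  N21 sheds 180 L/s to N14, N25, N8: 60 each.
    N14: 340+60 = 400 > 160
    N25: 100+60 = 160 > 140
    N8: 60+60 = 120 > 90
Round 4 — N14, N25, N8 seize.
  N14 sheds 400 L/s to N28: 400 each.
    N28: 10+400 = 410 > 60
  N25 sheds 160 L/s to N22: 160 each.
    N22: 80+160 = 240 > 130
  N8 sheds 120 L/s to N28: 120 each.
    N28: 410+120 = 530 > 60
Round 5 — N22, N28 seize.
  N22 sheds 240 L/s: no online neighbours, lost.
  N28 sheds 530 L/s: no online neighbours, lost.
No further seizures.

N14, N19, N21, N22, N25, N28, N4, N8, N9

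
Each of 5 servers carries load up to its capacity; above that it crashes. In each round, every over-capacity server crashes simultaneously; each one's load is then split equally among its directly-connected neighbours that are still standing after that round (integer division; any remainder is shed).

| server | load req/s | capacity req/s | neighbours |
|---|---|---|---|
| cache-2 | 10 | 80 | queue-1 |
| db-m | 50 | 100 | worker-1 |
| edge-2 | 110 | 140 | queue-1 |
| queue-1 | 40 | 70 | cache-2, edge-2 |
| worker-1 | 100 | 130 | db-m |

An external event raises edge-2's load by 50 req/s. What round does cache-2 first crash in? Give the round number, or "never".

3

Round 1 — edge-2 at 160 > 140. edge-2 crashes.
  edge-2 sheds 160 req/s to queue-1: 160 each.
    queue-1: 40+160 = 200 > 70
Round 2 — queue-1 crashes.
  queue-1 sheds 200 req/s to cache-2: 200 each.
    cache-2: 10+200 = 210 > 80
Round 3 — cache-2 crashes.
  cache-2 sheds 210 req/s: no online neighbours, lost.
No further crashes.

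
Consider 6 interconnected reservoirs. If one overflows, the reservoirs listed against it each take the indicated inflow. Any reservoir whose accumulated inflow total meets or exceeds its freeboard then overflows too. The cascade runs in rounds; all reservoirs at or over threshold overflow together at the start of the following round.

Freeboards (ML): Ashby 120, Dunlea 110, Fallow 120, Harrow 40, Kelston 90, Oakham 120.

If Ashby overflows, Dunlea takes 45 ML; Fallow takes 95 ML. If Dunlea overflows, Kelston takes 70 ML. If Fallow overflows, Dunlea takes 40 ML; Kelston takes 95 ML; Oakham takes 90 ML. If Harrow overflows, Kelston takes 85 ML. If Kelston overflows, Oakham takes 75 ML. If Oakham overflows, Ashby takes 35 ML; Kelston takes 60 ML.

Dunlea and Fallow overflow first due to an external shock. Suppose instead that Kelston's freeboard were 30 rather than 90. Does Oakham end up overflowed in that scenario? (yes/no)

With Kelston's freeboard at 30:
Round 1 — Dunlea, Fallow overflow (initial).
  Kelston: +70+95 → 165 ≥ 30
  Oakham: +90 → 90 < 120
Round 2 — Kelston overflows.
  Oakham: +75 → 165 ≥ 120
Round 3 — Oakham overflows.
  Ashby: +35 → 35 < 120
No further overflows.

yes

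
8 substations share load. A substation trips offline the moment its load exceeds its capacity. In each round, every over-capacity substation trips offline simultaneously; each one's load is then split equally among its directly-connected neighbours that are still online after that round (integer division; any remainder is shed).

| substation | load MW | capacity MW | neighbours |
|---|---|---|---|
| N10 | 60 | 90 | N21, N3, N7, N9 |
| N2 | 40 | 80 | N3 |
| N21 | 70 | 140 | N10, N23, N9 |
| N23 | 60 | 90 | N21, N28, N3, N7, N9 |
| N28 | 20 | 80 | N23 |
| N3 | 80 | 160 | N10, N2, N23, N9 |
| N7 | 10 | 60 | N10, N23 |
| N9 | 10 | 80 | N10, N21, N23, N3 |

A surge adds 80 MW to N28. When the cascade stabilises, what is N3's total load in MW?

120

Round 1 — N28 at 100 > 80. N28 trips offline.
  N28 sheds 100 MW to N23: 100 each.
    N23: 60+100 = 160 > 90
Round 2 — N23 trips offline.
  N23 sheds 160 MW to N21, N3, N7, N9: 40 each.
    N21: 70+40 = 110 ≤ 140
    N3: 80+40 = 120 ≤ 160
    N7: 10+40 = 50 ≤ 60
    N9: 10+40 = 50 ≤ 80
No further trips.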